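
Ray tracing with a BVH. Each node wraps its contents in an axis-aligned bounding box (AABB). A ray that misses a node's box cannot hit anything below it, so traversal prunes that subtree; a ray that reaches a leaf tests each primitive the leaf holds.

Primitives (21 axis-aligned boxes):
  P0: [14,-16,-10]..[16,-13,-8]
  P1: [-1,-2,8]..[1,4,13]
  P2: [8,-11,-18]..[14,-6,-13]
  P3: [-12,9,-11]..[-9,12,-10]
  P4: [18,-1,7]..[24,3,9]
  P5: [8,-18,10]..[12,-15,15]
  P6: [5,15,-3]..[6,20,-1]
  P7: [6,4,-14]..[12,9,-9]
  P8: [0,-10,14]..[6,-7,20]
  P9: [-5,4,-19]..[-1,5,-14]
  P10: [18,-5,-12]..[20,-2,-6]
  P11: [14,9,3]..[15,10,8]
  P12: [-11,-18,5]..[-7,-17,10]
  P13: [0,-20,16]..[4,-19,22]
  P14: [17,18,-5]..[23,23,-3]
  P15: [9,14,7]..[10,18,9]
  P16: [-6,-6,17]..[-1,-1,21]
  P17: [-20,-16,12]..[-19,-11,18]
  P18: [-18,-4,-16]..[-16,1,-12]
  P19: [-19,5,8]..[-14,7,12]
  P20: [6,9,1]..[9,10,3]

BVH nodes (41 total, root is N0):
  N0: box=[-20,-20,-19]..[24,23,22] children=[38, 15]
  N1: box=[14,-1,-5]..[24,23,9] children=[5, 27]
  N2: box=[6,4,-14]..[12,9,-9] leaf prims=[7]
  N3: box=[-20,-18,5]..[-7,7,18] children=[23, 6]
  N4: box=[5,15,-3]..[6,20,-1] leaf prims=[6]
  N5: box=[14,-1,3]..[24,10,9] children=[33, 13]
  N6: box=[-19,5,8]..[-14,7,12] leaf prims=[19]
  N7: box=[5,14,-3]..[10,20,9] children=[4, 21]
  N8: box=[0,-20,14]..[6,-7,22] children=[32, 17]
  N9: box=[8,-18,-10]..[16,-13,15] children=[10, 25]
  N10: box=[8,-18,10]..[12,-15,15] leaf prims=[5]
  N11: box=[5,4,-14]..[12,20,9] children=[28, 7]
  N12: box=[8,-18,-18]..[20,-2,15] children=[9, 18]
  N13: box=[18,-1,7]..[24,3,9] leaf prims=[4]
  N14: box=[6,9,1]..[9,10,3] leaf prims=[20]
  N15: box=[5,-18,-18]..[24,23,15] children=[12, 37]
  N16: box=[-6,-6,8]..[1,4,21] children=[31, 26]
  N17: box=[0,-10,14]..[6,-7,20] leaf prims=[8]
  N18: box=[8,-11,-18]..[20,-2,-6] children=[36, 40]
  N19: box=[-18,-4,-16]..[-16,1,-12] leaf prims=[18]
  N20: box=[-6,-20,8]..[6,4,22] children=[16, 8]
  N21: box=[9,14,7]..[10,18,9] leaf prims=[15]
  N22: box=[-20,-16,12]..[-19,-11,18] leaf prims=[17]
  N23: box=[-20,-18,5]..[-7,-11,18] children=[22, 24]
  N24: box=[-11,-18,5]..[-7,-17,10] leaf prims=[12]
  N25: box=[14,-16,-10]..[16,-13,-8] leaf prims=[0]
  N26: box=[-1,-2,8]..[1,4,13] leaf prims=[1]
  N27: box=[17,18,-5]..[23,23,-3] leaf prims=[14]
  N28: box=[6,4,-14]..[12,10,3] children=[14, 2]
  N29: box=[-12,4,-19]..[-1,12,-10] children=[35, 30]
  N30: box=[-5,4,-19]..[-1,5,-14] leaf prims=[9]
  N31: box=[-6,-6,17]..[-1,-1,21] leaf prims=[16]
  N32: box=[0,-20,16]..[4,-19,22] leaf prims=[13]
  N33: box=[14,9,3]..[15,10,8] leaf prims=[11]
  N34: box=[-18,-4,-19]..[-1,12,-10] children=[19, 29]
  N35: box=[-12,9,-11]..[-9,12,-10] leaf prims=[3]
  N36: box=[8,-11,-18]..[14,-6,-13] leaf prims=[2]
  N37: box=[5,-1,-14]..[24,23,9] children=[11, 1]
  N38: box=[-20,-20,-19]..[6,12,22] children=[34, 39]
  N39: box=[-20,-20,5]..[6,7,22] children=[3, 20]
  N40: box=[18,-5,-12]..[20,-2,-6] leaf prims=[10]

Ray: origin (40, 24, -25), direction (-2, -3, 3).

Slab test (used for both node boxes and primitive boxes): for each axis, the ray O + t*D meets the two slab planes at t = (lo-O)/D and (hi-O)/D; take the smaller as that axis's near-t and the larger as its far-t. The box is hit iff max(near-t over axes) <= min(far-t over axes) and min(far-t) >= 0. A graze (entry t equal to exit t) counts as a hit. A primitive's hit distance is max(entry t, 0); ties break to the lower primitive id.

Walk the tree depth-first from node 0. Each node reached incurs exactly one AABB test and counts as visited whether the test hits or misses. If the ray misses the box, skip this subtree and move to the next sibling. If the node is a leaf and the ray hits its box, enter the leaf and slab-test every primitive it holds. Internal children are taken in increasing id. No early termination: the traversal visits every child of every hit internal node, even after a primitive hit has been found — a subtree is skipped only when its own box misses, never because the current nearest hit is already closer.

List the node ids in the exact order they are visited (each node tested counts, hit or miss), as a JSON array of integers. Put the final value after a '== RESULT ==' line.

Walk:
N0 x:[8,30] y:[1/3,44/3] z:[2,47/3] -> hit [8,44/3], descend [15, 38]
  N15 x:[8,35/2] y:[1/3,14] z:[7/3,40/3] -> hit [8,40/3], descend [12, 37]
    N12 x:[10,16] y:[26/3,14] z:[7/3,40/3] -> hit [10,40/3], descend [9, 18]
      N9 x:[12,16] y:[37/3,14] z:[5,40/3] -> hit [37/3,40/3], descend [10, 25]
        N10 x:[14,16] y:[13,14] z:[35/3,40/3] -> miss, prune
        N25 x:[12,13] y:[37/3,40/3] z:[5,17/3] -> miss, prune
      N18 x:[10,16] y:[26/3,35/3] z:[7/3,19/3] -> miss, prune
    N37 x:[8,35/2] y:[1/3,25/3] z:[11/3,34/3] -> hit [8,25/3], descend [1, 11]
      N1 x:[8,13] y:[1/3,25/3] z:[20/3,34/3] -> hit [8,25/3], descend [5, 27]
        N5 x:[8,13] y:[14/3,25/3] z:[28/3,34/3] -> miss, prune
        N27 x:[17/2,23/2] y:[1/3,2] z:[20/3,22/3] -> miss, prune
      N11 x:[14,35/2] y:[4/3,20/3] z:[11/3,34/3] -> miss, prune
  N38 x:[17,30] y:[4,44/3] z:[2,47/3] -> miss, prune

Visited [0, 15, 12, 9, 10, 25, 18, 37, 1, 5, 27, 11, 38]. Tests: 13 box, 0 leaf. Nearest: miss.

== RESULT ==
[0, 15, 12, 9, 10, 25, 18, 37, 1, 5, 27, 11, 38]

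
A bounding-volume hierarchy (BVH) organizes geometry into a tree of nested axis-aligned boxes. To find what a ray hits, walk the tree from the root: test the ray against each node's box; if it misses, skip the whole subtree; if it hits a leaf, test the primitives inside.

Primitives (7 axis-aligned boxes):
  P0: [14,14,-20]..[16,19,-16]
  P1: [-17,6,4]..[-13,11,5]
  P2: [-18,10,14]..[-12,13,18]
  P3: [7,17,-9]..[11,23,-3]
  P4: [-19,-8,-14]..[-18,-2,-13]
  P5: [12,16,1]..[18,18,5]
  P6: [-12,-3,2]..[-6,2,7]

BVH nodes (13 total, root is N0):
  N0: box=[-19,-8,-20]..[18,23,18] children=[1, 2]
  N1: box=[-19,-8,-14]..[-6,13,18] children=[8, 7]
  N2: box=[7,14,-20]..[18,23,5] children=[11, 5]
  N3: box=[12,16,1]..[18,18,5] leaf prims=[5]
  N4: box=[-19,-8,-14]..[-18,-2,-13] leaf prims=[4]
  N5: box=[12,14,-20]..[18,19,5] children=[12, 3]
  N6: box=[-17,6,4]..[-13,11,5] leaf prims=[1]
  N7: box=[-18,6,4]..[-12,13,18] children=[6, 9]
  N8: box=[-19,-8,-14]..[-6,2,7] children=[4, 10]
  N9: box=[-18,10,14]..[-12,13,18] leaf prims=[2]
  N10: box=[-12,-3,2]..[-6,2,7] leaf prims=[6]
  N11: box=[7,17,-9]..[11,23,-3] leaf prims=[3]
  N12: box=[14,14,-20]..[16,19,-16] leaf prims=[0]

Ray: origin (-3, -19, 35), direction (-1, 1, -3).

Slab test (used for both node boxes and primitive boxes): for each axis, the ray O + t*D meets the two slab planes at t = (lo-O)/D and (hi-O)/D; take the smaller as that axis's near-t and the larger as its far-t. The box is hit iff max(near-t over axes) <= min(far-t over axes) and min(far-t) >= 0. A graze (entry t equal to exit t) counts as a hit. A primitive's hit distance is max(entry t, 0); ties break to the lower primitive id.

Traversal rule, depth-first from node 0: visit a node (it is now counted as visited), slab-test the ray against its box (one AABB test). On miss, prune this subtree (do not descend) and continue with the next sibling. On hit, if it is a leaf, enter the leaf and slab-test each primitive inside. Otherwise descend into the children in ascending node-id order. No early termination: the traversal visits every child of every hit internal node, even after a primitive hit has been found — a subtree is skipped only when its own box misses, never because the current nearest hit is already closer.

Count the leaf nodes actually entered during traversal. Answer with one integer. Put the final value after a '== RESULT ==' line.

Walk:
N0 x:[-21,16] y:[11,42] z:[17/3,55/3] -> hit [11,16], descend [1, 2]
  N1 x:[3,16] y:[11,32] z:[17/3,49/3] -> hit [11,16], descend [7, 8]
    N7 x:[9,15] y:[25,32] z:[17/3,31/3] -> miss, prune
    N8 x:[3,16] y:[11,21] z:[28/3,49/3] -> hit [11,16], descend [4, 10]
      N4 x:[15,16] y:[11,17] z:[16,49/3] -> hit [16,16] leaf, test {P4@t=16}
      N10 x:[3,9] y:[16,21] z:[28/3,11] -> miss, prune
  N2 x:[-21,-10] y:[33,42] z:[10,55/3] -> miss, prune

Visited [0, 1, 7, 8, 4, 10, 2]. Tests: 7 box, 1 leaf. Nearest: P4.

== RESULT ==
1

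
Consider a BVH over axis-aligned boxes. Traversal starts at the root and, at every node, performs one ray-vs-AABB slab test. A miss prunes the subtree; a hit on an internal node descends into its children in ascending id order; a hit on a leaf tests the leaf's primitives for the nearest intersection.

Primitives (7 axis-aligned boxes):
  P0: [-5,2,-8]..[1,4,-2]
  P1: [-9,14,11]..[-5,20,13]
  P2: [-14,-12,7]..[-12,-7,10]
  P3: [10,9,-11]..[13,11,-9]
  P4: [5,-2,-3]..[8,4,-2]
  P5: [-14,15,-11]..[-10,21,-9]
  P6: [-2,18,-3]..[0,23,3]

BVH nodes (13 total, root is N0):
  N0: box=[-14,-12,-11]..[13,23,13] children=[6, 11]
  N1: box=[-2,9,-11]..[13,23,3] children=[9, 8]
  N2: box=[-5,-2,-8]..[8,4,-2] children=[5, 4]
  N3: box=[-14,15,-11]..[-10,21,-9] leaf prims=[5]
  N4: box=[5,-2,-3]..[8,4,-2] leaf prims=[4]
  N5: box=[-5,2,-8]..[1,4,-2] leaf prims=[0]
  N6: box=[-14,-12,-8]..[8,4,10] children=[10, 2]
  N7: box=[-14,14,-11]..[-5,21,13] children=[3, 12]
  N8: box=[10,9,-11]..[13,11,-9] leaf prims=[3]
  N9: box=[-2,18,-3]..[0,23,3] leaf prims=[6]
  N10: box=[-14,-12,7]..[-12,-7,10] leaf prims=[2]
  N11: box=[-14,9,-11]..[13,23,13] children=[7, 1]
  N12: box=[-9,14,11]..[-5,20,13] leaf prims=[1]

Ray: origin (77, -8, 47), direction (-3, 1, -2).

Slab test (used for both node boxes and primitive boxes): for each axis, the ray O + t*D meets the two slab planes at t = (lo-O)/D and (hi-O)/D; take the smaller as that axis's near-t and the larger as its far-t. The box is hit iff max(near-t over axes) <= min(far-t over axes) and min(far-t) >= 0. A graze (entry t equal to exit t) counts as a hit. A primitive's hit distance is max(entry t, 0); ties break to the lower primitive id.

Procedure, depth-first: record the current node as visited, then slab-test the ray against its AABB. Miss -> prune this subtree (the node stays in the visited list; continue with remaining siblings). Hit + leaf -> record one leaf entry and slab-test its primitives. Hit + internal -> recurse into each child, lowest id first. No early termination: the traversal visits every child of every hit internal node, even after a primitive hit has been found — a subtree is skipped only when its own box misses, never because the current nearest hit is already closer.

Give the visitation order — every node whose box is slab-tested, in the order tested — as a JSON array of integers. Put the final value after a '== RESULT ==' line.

Walk:
N0 x:[64/3,91/3] y:[-4,31] z:[17,29] -> hit [64/3,29], descend [6, 11]
  N6 x:[23,91/3] y:[-4,12] z:[37/2,55/2] -> miss, prune
  N11 x:[64/3,91/3] y:[17,31] z:[17,29] -> hit [64/3,29], descend [1, 7]
    N1 x:[64/3,79/3] y:[17,31] z:[22,29] -> hit [22,79/3], descend [8, 9]
      N8 x:[64/3,67/3] y:[17,19] z:[28,29] -> miss, prune
      N9 x:[77/3,79/3] y:[26,31] z:[22,25] -> miss, prune
    N7 x:[82/3,91/3] y:[22,29] z:[17,29] -> hit [82/3,29], descend [3, 12]
      N3 x:[29,91/3] y:[23,29] z:[28,29] -> hit [29,29] leaf, test {P5@t=29}
      N12 x:[82/3,86/3] y:[22,28] z:[17,18] -> miss, prune

9 AABB tests over nodes [0, 6, 11, 1, 8, 9, 7, 3, 12]; 1 leaf entered; closest P5.

== RESULT ==
[0, 6, 11, 1, 8, 9, 7, 3, 12]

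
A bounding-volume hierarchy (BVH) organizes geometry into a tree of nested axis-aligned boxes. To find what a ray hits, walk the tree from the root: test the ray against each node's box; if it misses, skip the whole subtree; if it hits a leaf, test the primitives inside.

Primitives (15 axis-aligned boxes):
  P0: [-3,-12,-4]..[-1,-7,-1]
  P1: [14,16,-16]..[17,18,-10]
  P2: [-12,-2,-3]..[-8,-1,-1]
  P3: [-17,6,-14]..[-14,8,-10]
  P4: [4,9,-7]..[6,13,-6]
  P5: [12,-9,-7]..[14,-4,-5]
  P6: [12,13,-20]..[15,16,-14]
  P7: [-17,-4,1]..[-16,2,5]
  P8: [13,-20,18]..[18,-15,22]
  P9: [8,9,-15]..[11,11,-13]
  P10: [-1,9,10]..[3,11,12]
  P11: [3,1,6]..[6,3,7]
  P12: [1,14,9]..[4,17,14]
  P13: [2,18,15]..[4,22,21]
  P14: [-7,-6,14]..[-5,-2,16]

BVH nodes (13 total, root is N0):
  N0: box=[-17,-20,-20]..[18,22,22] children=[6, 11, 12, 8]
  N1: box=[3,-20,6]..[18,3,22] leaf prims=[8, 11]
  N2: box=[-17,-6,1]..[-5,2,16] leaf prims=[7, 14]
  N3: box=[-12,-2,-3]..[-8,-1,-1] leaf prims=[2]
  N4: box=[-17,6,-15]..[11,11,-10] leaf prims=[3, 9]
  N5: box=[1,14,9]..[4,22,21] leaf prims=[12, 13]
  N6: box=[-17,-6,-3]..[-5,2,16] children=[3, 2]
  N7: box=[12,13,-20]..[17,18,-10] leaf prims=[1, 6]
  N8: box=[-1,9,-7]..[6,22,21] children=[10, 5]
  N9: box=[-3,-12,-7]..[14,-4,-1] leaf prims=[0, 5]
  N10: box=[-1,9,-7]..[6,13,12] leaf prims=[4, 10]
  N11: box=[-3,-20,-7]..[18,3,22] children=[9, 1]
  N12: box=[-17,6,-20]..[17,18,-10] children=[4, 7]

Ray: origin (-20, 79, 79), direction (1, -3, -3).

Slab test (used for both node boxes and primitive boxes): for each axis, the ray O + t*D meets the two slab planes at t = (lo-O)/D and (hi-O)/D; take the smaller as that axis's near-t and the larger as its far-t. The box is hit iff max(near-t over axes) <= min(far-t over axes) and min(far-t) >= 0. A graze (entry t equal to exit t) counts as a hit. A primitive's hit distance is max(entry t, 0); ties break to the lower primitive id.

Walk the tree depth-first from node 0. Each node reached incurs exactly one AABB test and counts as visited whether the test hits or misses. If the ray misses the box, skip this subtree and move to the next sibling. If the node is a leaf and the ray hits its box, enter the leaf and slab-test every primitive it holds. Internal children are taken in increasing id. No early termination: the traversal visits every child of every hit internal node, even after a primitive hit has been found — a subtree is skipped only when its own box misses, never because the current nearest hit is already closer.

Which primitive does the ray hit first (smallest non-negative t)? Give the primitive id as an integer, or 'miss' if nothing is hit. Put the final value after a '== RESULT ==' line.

Walk:
N0 x:[3,38] y:[19,33] z:[19,33] -> hit [19,33], descend [6, 8, 11, 12]
  N6 x:[3,15] y:[77/3,85/3] z:[21,82/3] -> miss, prune
  N8 x:[19,26] y:[19,70/3] z:[58/3,86/3] -> hit [58/3,70/3], descend [5, 10]
    N5 x:[21,24] y:[19,65/3] z:[58/3,70/3] -> hit [21,65/3] leaf, test {P12@t=65/3, P13(miss)}
    N10 x:[19,26] y:[22,70/3] z:[67/3,86/3] -> hit [67/3,70/3] leaf, test {P4(miss), P10@t=68/3}
  N11 x:[17,38] y:[76/3,33] z:[19,86/3] -> hit [76/3,86/3], descend [1, 9]
    N1 x:[23,38] y:[76/3,33] z:[19,73/3] -> miss, prune
    N9 x:[17,34] y:[83/3,91/3] z:[80/3,86/3] -> hit [83/3,86/3] leaf, test {P0(miss), P5(miss)}
  N12 x:[3,37] y:[61/3,73/3] z:[89/3,33] -> miss, prune

order=[0, 6, 8, 5, 10, 11, 1, 9, 12]  |boxes|=9  |leaves|=3  hit=P12

== RESULT ==
12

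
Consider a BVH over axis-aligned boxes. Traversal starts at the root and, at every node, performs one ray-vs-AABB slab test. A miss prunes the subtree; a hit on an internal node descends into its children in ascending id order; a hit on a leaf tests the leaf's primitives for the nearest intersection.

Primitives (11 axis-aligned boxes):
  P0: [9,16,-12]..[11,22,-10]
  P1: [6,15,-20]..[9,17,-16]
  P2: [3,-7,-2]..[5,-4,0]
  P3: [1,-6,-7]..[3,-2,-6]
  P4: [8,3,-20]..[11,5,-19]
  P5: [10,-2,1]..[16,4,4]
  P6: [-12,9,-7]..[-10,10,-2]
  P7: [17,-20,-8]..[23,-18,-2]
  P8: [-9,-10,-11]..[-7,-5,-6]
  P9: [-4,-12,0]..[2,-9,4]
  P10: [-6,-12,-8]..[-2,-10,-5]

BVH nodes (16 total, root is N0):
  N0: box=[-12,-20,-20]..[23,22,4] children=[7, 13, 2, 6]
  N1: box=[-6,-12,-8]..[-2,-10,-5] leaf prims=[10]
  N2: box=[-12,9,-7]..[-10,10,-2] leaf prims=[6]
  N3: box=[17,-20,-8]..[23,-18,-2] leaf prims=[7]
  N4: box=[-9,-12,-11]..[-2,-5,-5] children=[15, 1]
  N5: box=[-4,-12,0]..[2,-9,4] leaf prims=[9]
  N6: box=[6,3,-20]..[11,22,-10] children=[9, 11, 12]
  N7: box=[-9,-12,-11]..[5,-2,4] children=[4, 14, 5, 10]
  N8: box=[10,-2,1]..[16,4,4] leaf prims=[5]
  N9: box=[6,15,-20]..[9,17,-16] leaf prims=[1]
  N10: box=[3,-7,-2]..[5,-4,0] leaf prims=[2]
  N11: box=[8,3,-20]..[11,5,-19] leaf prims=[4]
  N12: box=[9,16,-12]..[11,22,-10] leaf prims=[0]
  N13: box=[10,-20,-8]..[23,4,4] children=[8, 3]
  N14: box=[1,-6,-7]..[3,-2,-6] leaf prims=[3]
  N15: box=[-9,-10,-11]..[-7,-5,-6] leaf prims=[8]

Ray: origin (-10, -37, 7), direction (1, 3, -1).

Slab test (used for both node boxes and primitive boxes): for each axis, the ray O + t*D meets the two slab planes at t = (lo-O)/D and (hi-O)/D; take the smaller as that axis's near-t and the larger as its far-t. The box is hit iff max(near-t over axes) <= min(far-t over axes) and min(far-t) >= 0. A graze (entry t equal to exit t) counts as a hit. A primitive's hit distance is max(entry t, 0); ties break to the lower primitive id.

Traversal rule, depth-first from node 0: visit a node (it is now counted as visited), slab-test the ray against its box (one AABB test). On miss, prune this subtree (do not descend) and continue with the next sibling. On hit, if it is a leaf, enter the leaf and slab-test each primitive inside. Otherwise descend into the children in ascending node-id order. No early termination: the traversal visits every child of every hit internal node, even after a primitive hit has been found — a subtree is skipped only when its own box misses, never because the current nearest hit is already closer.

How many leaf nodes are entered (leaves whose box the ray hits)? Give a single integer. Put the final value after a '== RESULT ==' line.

Traverse from the root:
N0 x:[-2,33] y:[17/3,59/3] z:[3,27] -> hit [17/3,59/3], descend [2, 6, 7, 13]
  N2 x:[-2,0] y:[46/3,47/3] z:[9,14] -> miss, prune
  N6 x:[16,21] y:[40/3,59/3] z:[17,27] -> hit [17,59/3], descend [9, 11, 12]
    N9 x:[16,19] y:[52/3,18] z:[23,27] -> miss, prune
    N11 x:[18,21] y:[40/3,14] z:[26,27] -> miss, prune
    N12 x:[19,21] y:[53/3,59/3] z:[17,19] -> hit [19,19] leaf, test {P0@t=19}
  N7 x:[1,15] y:[25/3,35/3] z:[3,18] -> hit [25/3,35/3], descend [4, 5, 10, 14]
    N4 x:[1,8] y:[25/3,32/3] z:[12,18] -> miss, prune
    N5 x:[6,12] y:[25/3,28/3] z:[3,7] -> miss, prune
    N10 x:[13,15] y:[10,11] z:[7,9] -> miss, prune
    N14 x:[11,13] y:[31/3,35/3] z:[13,14] -> miss, prune
  N13 x:[20,33] y:[17/3,41/3] z:[3,15] -> miss, prune

12 AABB tests over nodes [0, 2, 6, 9, 11, 12, 7, 4, 5, 10, 14, 13]; 1 leaf entered; closest P0.

== RESULT ==
1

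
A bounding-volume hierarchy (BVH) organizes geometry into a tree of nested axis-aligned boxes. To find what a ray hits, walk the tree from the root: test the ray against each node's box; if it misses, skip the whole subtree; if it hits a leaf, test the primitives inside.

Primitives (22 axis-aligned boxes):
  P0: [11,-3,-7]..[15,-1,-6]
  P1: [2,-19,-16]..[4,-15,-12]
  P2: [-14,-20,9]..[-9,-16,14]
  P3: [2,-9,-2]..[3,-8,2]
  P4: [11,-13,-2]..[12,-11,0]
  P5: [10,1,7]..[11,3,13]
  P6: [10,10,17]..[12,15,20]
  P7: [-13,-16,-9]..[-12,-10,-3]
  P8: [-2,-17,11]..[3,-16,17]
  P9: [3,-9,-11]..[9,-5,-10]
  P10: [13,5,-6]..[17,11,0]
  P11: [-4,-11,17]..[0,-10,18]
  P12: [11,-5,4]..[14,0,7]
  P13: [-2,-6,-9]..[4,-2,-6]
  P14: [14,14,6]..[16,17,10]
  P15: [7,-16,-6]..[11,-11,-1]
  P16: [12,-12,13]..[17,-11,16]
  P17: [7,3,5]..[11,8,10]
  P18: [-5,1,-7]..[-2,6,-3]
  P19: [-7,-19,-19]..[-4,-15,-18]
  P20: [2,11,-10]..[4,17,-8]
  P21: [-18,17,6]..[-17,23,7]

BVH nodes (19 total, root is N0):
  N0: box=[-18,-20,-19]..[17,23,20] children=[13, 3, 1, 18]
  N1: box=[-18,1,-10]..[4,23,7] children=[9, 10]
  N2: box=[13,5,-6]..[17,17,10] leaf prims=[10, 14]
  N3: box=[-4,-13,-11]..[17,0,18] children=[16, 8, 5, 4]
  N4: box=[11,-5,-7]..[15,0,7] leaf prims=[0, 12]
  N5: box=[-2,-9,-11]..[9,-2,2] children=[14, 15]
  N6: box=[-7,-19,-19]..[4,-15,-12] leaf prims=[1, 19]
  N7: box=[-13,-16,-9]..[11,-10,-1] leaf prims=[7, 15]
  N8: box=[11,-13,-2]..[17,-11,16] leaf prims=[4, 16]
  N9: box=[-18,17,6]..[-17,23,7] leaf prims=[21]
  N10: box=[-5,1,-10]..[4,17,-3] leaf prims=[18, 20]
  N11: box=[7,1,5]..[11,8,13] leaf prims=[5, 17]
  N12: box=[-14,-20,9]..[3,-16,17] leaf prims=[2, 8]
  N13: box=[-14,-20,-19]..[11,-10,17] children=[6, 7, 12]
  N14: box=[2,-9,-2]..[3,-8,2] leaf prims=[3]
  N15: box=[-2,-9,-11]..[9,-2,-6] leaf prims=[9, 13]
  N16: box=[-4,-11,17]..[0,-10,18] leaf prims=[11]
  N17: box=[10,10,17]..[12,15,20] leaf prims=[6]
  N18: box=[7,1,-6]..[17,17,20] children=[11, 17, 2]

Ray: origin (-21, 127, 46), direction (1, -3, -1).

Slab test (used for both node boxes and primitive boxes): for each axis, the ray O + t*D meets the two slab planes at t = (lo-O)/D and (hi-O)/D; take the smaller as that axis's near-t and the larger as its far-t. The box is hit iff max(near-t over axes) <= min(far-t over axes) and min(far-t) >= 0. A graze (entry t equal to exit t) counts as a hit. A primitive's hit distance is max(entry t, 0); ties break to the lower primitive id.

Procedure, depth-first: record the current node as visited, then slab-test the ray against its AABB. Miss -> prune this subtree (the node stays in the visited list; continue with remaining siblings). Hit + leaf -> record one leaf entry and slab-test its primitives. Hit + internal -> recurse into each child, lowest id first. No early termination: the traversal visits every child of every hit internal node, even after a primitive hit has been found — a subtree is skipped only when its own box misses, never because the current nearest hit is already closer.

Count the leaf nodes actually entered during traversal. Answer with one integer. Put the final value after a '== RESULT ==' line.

Traverse from the root:
N0 x:[3,38] y:[104/3,49] z:[26,65] -> hit [104/3,38], descend [1, 3, 13, 18]
  N1 x:[3,25] y:[104/3,42] z:[39,56] -> miss, prune
  N3 x:[17,38] y:[127/3,140/3] z:[28,57] -> miss, prune
  N13 x:[7,32] y:[137/3,49] z:[29,65] -> miss, prune
  N18 x:[28,38] y:[110/3,42] z:[26,52] -> hit [110/3,38], descend [2, 11, 17]
    N2 x:[34,38] y:[110/3,122/3] z:[36,52] -> hit [110/3,38] leaf, test {P10(miss), P14@t=110/3}
    N11 x:[28,32] y:[119/3,42] z:[33,41] -> miss, prune
    N17 x:[31,33] y:[112/3,39] z:[26,29] -> miss, prune

8 AABB tests over nodes [0, 1, 3, 13, 18, 2, 11, 17]; 1 leaf entered; closest P14.

== RESULT ==
1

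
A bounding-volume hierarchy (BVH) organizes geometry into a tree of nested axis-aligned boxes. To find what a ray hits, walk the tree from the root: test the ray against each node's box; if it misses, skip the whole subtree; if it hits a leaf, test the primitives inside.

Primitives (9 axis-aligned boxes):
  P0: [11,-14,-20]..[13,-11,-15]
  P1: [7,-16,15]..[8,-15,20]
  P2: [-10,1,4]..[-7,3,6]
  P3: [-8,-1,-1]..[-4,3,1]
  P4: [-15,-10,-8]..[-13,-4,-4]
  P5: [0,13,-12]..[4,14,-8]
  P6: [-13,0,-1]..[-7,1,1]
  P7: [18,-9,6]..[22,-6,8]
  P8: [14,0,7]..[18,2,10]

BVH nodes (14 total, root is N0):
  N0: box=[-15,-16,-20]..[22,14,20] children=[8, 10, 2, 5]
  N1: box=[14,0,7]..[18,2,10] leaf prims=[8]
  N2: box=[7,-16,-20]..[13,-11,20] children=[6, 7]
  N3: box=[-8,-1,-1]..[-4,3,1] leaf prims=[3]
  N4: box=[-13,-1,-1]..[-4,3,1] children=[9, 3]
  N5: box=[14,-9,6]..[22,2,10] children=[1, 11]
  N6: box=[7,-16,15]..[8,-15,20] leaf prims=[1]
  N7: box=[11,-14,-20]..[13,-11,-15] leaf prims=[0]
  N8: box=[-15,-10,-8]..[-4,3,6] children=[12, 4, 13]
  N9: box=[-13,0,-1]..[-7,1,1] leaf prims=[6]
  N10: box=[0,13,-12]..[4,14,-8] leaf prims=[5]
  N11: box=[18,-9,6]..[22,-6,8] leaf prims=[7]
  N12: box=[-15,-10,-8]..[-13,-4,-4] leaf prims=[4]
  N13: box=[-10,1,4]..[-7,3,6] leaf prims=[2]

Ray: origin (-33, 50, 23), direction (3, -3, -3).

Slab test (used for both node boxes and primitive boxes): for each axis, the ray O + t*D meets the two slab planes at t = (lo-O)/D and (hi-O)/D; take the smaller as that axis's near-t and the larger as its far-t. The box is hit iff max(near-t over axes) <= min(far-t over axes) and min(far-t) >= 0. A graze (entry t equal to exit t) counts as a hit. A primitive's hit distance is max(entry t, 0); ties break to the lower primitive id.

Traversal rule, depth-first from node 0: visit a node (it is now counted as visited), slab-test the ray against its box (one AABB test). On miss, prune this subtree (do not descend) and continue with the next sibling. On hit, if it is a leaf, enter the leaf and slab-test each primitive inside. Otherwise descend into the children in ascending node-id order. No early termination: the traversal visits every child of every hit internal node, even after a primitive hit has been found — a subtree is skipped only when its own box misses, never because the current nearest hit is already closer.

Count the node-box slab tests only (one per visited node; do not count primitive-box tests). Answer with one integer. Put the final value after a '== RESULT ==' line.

Walk:
N0 x:[6,55/3] y:[12,22] z:[1,43/3] -> hit [12,43/3], descend [2, 5, 8, 10]
  N2 x:[40/3,46/3] y:[61/3,22] z:[1,43/3] -> miss, prune
  N5 x:[47/3,55/3] y:[16,59/3] z:[13/3,17/3] -> miss, prune
  N8 x:[6,29/3] y:[47/3,20] z:[17/3,31/3] -> miss, prune
  N10 x:[11,37/3] y:[12,37/3] z:[31/3,35/3] -> miss, prune

Summary -> nodes [0, 2, 5, 8, 10]; box-tests=5; leaf-entries=0; first=miss

== RESULT ==
5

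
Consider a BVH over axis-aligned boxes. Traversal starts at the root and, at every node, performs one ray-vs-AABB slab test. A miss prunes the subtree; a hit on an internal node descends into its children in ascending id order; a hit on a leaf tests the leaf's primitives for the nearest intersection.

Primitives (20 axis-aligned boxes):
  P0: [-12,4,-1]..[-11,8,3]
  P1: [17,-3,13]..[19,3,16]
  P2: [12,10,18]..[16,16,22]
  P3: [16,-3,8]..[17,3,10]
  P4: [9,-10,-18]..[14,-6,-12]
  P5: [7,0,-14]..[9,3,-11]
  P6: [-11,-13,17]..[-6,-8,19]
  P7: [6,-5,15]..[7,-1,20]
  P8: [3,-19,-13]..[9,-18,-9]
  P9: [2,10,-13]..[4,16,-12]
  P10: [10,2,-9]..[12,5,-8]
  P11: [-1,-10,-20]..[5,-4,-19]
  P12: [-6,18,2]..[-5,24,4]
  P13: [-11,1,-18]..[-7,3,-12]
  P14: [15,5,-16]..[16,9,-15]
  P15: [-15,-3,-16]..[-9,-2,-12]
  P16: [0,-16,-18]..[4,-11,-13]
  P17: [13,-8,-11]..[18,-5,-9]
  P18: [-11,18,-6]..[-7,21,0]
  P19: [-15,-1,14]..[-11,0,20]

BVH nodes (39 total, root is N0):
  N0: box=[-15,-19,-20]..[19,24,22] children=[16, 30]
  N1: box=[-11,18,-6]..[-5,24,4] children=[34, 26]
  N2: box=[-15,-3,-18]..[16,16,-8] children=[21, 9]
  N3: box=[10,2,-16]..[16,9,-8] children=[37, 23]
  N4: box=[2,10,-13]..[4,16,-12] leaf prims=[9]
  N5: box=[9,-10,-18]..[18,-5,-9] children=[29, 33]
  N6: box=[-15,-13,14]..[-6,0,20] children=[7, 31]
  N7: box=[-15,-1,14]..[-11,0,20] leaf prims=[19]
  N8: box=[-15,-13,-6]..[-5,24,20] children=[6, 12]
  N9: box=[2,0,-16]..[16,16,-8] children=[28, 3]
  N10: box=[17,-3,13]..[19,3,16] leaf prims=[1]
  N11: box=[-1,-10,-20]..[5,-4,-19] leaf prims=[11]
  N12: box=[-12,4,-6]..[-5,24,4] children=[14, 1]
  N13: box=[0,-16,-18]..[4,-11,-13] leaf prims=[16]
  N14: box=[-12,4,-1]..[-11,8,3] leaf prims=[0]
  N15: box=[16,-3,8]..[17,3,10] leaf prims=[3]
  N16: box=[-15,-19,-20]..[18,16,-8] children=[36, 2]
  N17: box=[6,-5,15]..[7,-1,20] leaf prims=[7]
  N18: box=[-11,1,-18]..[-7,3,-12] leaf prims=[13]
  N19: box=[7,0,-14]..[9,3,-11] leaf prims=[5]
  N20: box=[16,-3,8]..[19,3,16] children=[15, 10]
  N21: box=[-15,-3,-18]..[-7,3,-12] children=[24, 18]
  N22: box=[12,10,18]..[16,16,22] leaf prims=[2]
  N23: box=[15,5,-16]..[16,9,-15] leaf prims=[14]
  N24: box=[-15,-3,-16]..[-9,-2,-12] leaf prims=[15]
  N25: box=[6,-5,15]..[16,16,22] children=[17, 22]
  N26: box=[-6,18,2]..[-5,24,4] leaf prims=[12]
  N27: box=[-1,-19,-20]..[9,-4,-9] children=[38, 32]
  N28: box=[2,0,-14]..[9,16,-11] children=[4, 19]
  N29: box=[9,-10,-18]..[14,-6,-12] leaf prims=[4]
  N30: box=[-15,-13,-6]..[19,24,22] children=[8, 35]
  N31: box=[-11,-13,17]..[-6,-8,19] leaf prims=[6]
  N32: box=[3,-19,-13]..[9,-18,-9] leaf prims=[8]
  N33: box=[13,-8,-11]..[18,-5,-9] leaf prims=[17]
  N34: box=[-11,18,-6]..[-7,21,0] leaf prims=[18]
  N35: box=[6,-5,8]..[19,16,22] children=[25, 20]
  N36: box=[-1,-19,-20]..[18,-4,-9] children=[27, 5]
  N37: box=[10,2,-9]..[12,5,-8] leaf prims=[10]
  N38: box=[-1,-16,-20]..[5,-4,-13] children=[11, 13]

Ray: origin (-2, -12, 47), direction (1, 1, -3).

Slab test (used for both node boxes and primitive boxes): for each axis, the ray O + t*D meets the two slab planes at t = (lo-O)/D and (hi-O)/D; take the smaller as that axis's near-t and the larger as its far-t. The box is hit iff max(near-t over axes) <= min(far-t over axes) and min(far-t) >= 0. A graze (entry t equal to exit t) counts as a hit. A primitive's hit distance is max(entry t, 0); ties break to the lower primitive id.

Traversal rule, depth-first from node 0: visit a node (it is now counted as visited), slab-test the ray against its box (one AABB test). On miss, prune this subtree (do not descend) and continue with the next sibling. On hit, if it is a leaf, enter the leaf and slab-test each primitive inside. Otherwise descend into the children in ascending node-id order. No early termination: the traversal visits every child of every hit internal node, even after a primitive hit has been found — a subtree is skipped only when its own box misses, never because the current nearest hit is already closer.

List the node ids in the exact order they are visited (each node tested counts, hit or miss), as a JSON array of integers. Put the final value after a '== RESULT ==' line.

Walk:
N0 x:[-13,21] y:[-7,36] z:[25/3,67/3] -> hit [25/3,21], descend [16, 30]
  N16 x:[-13,20] y:[-7,28] z:[55/3,67/3] -> hit [55/3,20], descend [2, 36]
    N2 x:[-13,18] y:[9,28] z:[55/3,65/3] -> miss, prune
    N36 x:[1,20] y:[-7,8] z:[56/3,67/3] -> miss, prune
  N30 x:[-13,21] y:[-1,36] z:[25/3,53/3] -> hit [25/3,53/3], descend [8, 35]
    N8 x:[-13,-3] y:[-1,36] z:[9,53/3] -> miss, prune
    N35 x:[8,21] y:[7,28] z:[25/3,13] -> hit [25/3,13], descend [20, 25]
      N20 x:[18,21] y:[9,15] z:[31/3,13] -> miss, prune
      N25 x:[8,18] y:[7,28] z:[25/3,32/3] -> hit [25/3,32/3], descend [17, 22]
        N17 x:[8,9] y:[7,11] z:[9,32/3] -> hit [9,9] leaf, test {P7@t=9}
        N22 x:[14,18] y:[22,28] z:[25/3,29/3] -> miss, prune

order=[0, 16, 2, 36, 30, 8, 35, 20, 25, 17, 22]  |boxes|=11  |leaves|=1  hit=P7

== RESULT ==
[0, 16, 2, 36, 30, 8, 35, 20, 25, 17, 22]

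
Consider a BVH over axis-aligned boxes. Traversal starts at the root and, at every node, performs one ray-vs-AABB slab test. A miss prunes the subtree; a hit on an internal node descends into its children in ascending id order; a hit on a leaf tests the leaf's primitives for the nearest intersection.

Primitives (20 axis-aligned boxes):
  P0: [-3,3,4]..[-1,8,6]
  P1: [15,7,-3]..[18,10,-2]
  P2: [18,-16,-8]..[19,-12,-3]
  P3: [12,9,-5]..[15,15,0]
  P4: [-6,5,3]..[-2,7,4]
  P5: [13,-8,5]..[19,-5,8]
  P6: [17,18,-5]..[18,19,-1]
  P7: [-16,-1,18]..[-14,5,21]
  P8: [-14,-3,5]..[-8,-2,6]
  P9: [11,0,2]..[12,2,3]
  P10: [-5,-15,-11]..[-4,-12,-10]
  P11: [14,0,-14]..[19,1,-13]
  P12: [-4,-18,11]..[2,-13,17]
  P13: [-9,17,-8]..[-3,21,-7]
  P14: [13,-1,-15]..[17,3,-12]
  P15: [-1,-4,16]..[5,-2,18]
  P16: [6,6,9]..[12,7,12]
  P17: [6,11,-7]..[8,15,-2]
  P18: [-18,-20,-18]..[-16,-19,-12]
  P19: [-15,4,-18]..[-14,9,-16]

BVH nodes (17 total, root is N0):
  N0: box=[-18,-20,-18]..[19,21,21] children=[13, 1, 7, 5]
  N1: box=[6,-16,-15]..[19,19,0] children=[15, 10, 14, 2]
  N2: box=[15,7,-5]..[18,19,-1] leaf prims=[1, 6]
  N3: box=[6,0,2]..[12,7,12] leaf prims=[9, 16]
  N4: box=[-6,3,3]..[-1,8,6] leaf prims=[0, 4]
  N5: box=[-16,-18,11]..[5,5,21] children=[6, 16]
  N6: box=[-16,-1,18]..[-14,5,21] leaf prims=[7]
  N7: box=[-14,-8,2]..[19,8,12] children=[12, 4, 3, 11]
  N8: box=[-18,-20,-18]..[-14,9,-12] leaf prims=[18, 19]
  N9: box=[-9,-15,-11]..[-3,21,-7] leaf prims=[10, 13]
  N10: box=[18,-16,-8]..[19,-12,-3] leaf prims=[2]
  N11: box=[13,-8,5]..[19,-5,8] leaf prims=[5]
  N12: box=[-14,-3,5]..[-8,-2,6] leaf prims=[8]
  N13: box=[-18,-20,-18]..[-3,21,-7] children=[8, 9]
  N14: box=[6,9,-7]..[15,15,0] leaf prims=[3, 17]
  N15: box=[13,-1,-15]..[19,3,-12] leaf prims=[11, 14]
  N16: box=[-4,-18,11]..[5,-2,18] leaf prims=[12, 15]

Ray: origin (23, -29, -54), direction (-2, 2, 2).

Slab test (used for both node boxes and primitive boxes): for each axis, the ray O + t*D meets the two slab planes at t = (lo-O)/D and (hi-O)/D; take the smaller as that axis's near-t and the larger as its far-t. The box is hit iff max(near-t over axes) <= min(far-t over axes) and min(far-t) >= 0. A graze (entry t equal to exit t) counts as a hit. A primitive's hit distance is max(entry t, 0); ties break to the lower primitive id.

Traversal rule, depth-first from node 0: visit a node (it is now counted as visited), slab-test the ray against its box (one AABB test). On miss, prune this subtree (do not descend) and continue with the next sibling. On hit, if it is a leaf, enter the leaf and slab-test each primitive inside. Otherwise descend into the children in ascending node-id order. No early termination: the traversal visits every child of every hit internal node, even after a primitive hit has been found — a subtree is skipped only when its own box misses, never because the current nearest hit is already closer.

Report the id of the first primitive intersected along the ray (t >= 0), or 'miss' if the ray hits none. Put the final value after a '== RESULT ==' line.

Trace the traversal:
N0 x:[2,41/2] y:[9/2,25] z:[18,75/2] -> hit [18,41/2], descend [1, 5, 7, 13]
  N1 x:[2,17/2] y:[13/2,24] z:[39/2,27] -> miss, prune
  N5 x:[9,39/2] y:[11/2,17] z:[65/2,75/2] -> miss, prune
  N7 x:[2,37/2] y:[21/2,37/2] z:[28,33] -> miss, prune
  N13 x:[13,41/2] y:[9/2,25] z:[18,47/2] -> hit [18,41/2], descend [8, 9]
    N8 x:[37/2,41/2] y:[9/2,19] z:[18,21] -> hit [37/2,19] leaf, test {P18(miss), P19@t=37/2}
    N9 x:[13,16] y:[7,25] z:[43/2,47/2] -> miss, prune

7 AABB tests over nodes [0, 1, 5, 7, 13, 8, 9]; 1 leaf entered; closest P19.

== RESULT ==
19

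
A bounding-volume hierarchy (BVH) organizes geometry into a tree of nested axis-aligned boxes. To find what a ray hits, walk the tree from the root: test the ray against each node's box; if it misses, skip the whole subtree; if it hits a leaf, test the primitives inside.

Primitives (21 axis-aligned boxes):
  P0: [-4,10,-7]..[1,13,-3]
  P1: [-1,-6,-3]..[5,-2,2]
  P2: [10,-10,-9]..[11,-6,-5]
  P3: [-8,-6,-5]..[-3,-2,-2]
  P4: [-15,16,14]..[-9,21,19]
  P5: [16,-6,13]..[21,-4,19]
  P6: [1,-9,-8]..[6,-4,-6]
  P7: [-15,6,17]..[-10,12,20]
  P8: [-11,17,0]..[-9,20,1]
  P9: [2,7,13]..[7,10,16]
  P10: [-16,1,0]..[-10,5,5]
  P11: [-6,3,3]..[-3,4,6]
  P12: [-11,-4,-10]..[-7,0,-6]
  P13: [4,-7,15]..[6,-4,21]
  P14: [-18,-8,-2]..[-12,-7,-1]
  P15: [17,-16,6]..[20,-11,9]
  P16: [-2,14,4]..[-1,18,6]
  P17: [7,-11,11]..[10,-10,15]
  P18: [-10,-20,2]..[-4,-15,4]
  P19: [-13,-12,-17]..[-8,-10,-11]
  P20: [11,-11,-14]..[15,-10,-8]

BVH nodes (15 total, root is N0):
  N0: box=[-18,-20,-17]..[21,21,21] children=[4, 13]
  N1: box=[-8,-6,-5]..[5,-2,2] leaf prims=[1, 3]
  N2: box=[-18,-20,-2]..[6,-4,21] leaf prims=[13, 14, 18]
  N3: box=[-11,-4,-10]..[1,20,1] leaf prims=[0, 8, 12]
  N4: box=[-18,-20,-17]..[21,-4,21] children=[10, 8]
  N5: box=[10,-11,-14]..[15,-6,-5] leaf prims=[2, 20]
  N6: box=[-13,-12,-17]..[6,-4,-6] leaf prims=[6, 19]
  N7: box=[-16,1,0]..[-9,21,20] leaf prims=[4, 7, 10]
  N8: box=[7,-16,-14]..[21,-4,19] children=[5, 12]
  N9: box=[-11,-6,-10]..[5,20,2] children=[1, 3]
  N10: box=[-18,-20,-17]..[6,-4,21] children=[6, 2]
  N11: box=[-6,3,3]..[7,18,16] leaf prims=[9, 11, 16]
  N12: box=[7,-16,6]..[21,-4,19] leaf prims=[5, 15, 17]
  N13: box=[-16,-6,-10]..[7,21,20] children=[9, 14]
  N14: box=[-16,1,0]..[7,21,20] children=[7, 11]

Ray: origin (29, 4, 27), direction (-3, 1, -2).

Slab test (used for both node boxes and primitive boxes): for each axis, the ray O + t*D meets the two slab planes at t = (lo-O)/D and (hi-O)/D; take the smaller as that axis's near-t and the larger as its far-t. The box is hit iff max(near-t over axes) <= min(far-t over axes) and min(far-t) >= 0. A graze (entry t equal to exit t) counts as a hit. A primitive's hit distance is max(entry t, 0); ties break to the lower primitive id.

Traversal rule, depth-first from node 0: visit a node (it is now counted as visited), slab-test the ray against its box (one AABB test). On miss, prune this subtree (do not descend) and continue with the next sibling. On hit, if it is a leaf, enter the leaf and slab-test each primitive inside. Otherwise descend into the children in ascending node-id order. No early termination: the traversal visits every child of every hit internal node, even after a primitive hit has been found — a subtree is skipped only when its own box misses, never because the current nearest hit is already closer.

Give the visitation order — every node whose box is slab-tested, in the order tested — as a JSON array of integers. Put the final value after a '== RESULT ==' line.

Walk:
N0 x:[8/3,47/3] y:[-24,17] z:[3,22] -> hit [3,47/3], descend [4, 13]
  N4 x:[8/3,47/3] y:[-24,-8] z:[3,22] -> miss, prune
  N13 x:[22/3,15] y:[-10,17] z:[7/2,37/2] -> hit [22/3,15], descend [9, 14]
    N9 x:[8,40/3] y:[-10,16] z:[25/2,37/2] -> hit [25/2,40/3], descend [1, 3]
      N1 x:[8,37/3] y:[-10,-6] z:[25/2,16] -> miss, prune
      N3 x:[28/3,40/3] y:[-8,16] z:[13,37/2] -> hit [13,40/3] leaf, test {P0(miss), P8@t=13, P12(miss)}
    N14 x:[22/3,15] y:[-3,17] z:[7/2,27/2] -> hit [22/3,27/2], descend [7, 11]
      N7 x:[38/3,15] y:[-3,17] z:[7/2,27/2] -> hit [38/3,27/2] leaf, test {P4(miss), P7(miss), P10(miss)}
      N11 x:[22/3,35/3] y:[-1,14] z:[11/2,12] -> hit [22/3,35/3] leaf, test {P9(miss), P11(miss), P16(miss)}

order=[0, 4, 13, 9, 1, 3, 14, 7, 11]  |boxes|=9  |leaves|=3  hit=P8

== RESULT ==
[0, 4, 13, 9, 1, 3, 14, 7, 11]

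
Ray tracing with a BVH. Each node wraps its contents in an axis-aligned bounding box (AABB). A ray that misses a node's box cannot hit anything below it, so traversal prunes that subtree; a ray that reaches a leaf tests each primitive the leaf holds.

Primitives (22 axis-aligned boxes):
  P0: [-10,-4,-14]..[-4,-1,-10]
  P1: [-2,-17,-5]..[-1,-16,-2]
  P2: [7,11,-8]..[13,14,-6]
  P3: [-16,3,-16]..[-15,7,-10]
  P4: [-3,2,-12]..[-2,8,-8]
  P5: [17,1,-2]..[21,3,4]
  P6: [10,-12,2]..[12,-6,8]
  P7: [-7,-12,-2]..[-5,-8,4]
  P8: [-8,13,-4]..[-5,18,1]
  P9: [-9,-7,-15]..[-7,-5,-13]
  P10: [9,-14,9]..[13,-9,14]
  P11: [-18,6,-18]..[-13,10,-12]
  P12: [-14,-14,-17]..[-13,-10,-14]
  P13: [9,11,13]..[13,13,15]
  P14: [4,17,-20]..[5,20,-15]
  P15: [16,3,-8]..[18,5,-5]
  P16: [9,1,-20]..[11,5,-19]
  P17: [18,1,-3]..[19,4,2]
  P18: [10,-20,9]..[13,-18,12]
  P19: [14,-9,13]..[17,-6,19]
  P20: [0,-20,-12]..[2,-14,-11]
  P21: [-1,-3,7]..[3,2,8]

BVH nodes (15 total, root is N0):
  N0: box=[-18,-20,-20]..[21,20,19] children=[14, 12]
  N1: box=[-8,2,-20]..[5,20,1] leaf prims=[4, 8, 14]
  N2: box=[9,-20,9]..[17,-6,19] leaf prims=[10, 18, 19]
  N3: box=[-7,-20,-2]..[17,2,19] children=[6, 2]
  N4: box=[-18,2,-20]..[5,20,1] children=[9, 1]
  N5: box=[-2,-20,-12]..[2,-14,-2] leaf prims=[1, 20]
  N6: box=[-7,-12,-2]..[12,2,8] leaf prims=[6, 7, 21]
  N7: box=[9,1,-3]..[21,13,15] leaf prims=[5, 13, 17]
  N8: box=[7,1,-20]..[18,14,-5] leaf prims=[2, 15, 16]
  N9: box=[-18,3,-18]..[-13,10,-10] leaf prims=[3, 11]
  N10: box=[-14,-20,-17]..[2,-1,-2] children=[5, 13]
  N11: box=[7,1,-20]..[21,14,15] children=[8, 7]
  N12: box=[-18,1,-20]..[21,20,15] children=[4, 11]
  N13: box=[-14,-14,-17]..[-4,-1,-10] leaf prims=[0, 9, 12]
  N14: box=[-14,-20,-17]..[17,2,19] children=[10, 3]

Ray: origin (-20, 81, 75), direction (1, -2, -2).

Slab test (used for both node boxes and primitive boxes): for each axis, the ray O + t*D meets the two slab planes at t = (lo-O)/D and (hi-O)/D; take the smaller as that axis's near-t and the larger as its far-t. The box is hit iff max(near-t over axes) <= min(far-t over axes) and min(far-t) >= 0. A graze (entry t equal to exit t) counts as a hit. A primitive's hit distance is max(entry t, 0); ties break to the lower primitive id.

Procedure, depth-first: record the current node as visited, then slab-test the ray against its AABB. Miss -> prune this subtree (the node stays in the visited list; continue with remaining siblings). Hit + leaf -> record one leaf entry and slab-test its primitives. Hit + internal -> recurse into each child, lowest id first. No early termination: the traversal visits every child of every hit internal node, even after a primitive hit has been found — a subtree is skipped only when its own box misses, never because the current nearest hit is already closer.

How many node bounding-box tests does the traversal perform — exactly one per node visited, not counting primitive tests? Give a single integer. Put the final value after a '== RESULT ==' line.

Trace the traversal:
N0 x:[2,41] y:[61/2,101/2] z:[28,95/2] -> hit [61/2,41], descend [12, 14]
  N12 x:[2,41] y:[61/2,40] z:[30,95/2] -> hit [61/2,40], descend [4, 11]
    N4 x:[2,25] y:[61/2,79/2] z:[37,95/2] -> miss, prune
    N11 x:[27,41] y:[67/2,40] z:[30,95/2] -> hit [67/2,40], descend [7, 8]
      N7 x:[29,41] y:[34,40] z:[30,39] -> hit [34,39] leaf, test {P5(miss), P13(miss), P17@t=77/2}
      N8 x:[27,38] y:[67/2,40] z:[40,95/2] -> miss, prune
  N14 x:[6,37] y:[79/2,101/2] z:[28,46] -> miss, prune

Summary -> nodes [0, 12, 4, 11, 7, 8, 14]; box-tests=7; leaf-entries=1; first=P17

== RESULT ==
7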